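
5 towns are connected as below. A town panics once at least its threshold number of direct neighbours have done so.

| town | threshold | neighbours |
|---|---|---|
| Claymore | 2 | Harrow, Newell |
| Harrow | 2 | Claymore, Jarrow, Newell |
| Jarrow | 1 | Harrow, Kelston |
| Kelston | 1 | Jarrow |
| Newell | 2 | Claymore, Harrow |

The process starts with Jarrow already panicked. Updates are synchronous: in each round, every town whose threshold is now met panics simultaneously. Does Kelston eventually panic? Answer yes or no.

Round 1 — Jarrow panics (initial).
Round 2 — checking thresholds:
  Harrow: 1 of 3 neighbours < 2, below threshold.
  Kelston: 1 of 1 neighbours ≥ 1, panics.
Round 3 — no new panics; cascade stops.

yes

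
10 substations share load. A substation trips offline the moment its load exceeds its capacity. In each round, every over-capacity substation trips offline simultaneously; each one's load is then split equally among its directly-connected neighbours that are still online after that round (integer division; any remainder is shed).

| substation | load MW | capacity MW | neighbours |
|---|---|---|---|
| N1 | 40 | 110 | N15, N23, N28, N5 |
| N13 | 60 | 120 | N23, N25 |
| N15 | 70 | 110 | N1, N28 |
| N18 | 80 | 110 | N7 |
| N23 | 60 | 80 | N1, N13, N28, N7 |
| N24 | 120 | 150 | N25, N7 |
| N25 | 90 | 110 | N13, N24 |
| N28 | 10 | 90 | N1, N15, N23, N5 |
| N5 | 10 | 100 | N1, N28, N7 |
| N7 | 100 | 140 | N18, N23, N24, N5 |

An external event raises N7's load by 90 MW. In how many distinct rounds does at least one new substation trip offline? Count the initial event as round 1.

4

Round 1 — N7 at 190 > 140. N7 trips offline.
  N7 sheds 190 MW to N18, N23, N24, N5: 47 each (2 lost).
    N18: 80+47 = 127 > 110
    N23: 60+47 = 107 > 80
    N24: 120+47 = 167 > 150
    N5: 10+47 = 57 ≤ 100
Round 2 — N18, N23, N24 trip offline.
  N18 sheds 127 MW: no online neighbours, lost.
  N23 sheds 107 MW to N1, N13, N28: 35 each (2 lost).
    N1: 40+35 = 75 ≤ 110
    N13: 60+35 = 95 ≤ 120
    N28: 10+35 = 45 ≤ 90
  N24 sheds 167 MW to N25: 167 each.
    N25: 90+167 = 257 > 110
Round 3 — N25 trips offline.
  N25 sheds 257 MW to N13: 257 each.
    N13: 95+257 = 352 > 120
Round 4 — N13 trips offline.
  N13 sheds 352 MW: no online neighbours, lost.
No further trips.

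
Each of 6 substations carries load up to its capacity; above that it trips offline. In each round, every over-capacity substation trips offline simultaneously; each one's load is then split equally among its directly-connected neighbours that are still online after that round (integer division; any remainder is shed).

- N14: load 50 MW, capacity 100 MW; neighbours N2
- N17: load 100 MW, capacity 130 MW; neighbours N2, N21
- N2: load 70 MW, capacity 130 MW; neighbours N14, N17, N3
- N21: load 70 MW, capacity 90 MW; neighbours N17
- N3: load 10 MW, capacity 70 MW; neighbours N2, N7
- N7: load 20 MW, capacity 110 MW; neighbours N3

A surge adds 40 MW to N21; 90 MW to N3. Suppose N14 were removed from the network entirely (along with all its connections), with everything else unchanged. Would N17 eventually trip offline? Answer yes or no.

yes

With N14 removed:
Round 1 — N21 at 110 > 90; N3 at 100 > 70. N21, N3 trip offline.
  N21 sheds 110 MW to N17: 110 each.
    N17: 100+110 = 210 > 130
  N3 sheds 100 MW to N2, N7: 50 each.
    N2: 70+50 = 120 ≤ 130
    N7: 20+50 = 70 ≤ 110
Round 2 — N17 trips offline.
  N17 sheds 210 MW to N2: 210 each.
    N2: 120+210 = 330 > 130
Round 3 — N2 trips offline.
  N2 sheds 330 MW: no online neighbours, lost.
No further trips.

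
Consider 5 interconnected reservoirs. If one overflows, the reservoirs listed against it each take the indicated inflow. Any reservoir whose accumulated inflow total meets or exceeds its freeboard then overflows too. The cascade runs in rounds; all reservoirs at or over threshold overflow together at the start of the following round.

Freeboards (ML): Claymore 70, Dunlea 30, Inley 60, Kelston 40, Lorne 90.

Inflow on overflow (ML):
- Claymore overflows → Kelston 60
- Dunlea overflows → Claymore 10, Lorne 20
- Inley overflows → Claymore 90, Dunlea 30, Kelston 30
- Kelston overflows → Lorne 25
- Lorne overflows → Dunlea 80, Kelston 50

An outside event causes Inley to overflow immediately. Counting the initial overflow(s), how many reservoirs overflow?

Round 1 — Inley overflows (initial).
  Claymore: +90 → 90 ≥ 70
  Dunlea: +30 → 30 ≥ 30
  Kelston: +30 → 30 < 40
Round 2 — Claymore, Dunlea overflow.
  Kelston: +60 → 90 ≥ 40
  Lorne: +20 → 20 < 90
Round 3 — Kelston overflows.
  Lorne: +25 → 45 < 90
No further overflows.

4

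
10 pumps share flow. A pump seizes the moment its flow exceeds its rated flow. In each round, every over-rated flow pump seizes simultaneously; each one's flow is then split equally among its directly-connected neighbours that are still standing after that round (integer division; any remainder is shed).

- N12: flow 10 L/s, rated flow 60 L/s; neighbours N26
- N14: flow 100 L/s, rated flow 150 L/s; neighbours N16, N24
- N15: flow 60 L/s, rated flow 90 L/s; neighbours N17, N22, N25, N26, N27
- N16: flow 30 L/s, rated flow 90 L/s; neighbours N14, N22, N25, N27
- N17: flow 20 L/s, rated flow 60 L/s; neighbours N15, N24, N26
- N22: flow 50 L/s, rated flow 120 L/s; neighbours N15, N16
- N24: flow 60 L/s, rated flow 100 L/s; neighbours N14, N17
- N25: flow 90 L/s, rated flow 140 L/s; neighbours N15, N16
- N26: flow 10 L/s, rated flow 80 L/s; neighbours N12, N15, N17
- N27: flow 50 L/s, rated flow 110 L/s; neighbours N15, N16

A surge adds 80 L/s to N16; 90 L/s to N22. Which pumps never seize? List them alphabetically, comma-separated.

N14, N24

Round 1 — N16 at 110 > 90; N22 at 140 > 120. N16, N22 seize.
  N16 sheds 110 L/s to N14, N25, N27: 36 each (2 lost).
    N14: 100+36 = 136 ≤ 150
    N25: 90+36 = 126 ≤ 140
    N27: 50+36 = 86 ≤ 110
  N22 sheds 140 L/s to N15: 140 each.
    N15: 60+140 = 200 > 90
Round 2 — N15 seizes.
  N15 sheds 200 L/s to N17, N25, N26, N27: 50 each.
    N17: 20+50 = 70 > 60
    N25: 126+50 = 176 > 140
    N26: 10+50 = 60 ≤ 80
    N27: 86+50 = 136 > 110
Round 3 — N17, N25, N27 seize.
  N17 sheds 70 L/s to N24, N26: 35 each.
    N24: 60+35 = 95 ≤ 100
    N26: 60+35 = 95 > 80
  N25 sheds 176 L/s: no online neighbours, lost.
  N27 sheds 136 L/s: no online neighbours, lost.
Round 4 — N26 seizes.
  N26 sheds 95 L/s to N12: 95 each.
    N12: 10+95 = 105 > 60
Round 5 — N12 seizes.
  N12 sheds 105 L/s: no online neighbours, lost.
No further seizures.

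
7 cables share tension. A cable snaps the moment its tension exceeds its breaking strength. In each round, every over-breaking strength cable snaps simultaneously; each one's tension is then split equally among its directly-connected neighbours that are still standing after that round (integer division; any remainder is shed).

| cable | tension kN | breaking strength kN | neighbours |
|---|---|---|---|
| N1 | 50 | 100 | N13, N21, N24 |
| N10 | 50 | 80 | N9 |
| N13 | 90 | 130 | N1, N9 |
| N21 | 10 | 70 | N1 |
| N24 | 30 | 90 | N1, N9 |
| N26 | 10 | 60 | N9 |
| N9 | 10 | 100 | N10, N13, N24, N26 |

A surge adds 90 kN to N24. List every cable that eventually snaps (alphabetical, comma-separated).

N1, N10, N13, N24, N26, N9

Round 1 — N24 at 120 > 90. N24 snaps.
  N24 sheds 120 kN to N1, N9: 60 each.
    N1: 50+60 = 110 > 100
    N9: 10+60 = 70 ≤ 100
Round 2 — N1 snaps.
  N1 sheds 110 kN to N13, N21: 55 each.
    N13: 90+55 = 145 > 130
    N21: 10+55 = 65 ≤ 70
Round 3 — N13 snaps.
  N13 sheds 145 kN to N9: 145 each.
    N9: 70+145 = 215 > 100
Round 4 — N9 snaps.
  N9 sheds 215 kN to N10, N26: 107 each (1 lost).
    N10: 50+107 = 157 > 80
    N26: 10+107 = 117 > 60
Round 5 — N10, N26 snap.
  N10 sheds 157 kN: no online neighbours, lost.
  N26 sheds 117 kN: no online neighbours, lost.
No further breaks.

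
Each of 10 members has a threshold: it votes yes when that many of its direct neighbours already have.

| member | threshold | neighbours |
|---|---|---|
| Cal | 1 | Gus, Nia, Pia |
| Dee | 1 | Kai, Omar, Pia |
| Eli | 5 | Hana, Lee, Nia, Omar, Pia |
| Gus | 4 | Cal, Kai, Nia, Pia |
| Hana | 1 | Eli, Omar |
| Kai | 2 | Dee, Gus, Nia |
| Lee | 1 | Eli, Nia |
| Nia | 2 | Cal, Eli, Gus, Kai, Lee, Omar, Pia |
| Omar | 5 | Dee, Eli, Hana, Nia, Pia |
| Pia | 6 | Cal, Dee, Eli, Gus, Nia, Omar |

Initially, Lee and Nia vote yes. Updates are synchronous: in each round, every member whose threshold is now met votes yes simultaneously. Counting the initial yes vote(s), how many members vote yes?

Round 1 — Lee, Nia vote yes (initial).
Round 2 — checking thresholds:
  Cal: 1 of 3 neighbours ≥ 1, votes yes.
  Eli: 2 of 5 neighbours < 5, holds.
  Gus: 1 of 4 neighbours < 4, holds.
  Kai: 1 of 3 neighbours < 2, holds.
  Omar: 1 of 5 neighbours < 5, holds.
  Pia: 1 of 6 neighbours < 6, holds.
Round 3 — no new yes votes; cascade stops.

3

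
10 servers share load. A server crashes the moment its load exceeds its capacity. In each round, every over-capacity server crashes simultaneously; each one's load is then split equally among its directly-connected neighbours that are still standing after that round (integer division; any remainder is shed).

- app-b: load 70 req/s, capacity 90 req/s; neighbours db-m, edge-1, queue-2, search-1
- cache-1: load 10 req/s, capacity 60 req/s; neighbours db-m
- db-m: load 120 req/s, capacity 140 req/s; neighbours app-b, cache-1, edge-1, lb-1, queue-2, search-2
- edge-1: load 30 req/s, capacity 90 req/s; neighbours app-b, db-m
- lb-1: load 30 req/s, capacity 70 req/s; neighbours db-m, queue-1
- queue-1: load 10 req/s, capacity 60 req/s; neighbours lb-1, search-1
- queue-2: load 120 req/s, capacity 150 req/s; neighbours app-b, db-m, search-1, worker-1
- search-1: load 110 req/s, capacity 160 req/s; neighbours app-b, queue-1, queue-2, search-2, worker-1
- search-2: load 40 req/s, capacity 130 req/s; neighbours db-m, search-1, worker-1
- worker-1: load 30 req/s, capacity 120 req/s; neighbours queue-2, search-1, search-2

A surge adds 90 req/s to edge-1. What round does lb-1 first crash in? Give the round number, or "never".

Round 1 — edge-1 at 120 > 90. edge-1 crashes.
  edge-1 sheds 120 req/s to app-b, db-m: 60 each.
    app-b: 70+60 = 130 > 90
    db-m: 120+60 = 180 > 140
Round 2 — app-b, db-m crash.
  app-b sheds 130 req/s to queue-2, search-1: 65 each.
    queue-2: 120+65 = 185 > 150
    search-1: 110+65 = 175 > 160
  db-m sheds 180 req/s to cache-1, lb-1, queue-2, search-2: 45 each.
    cache-1: 10+45 = 55 ≤ 60
    lb-1: 30+45 = 75 > 70
    queue-2: 185+45 = 230 > 150
    search-2: 40+45 = 85 ≤ 130
Round 3 — lb-1, queue-2, search-1 crash.
  lb-1 sheds 75 req/s to queue-1: 75 each.
    queue-1: 10+75 = 85 > 60
  queue-2 sheds 230 req/s to worker-1: 230 each.
    worker-1: 30+230 = 260 > 120
  search-1 sheds 175 req/s to queue-1, search-2, worker-1: 58 each (1 lost).
    queue-1: 85+58 = 143 > 60
    search-2: 85+58 = 143 > 130
    worker-1: 260+58 = 318 > 120
Round 4 — queue-1, search-2, worker-1 crash.
  queue-1 sheds 143 req/s: no online neighbours, lost.
  search-2 sheds 143 req/s: no online neighbours, lost.
  worker-1 sheds 318 req/s: no online neighbours, lost.
No further crashes.

3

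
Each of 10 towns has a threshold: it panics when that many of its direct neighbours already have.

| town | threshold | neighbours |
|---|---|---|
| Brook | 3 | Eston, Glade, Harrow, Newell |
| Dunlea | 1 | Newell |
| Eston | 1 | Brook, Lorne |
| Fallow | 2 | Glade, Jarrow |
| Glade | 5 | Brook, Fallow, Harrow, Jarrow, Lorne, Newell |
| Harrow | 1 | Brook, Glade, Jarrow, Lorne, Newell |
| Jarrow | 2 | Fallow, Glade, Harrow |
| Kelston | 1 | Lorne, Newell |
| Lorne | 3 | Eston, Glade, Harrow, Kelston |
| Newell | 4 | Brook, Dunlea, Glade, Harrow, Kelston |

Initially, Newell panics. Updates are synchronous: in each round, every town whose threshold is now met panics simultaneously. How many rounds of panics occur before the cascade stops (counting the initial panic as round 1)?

2

Round 1 — Newell panics (initial).
Round 2 — checking thresholds:
  Brook: 1 of 4 neighbours < 3, below threshold.
  Dunlea: 1 of 1 neighbours ≥ 1, panics.
  Glade: 1 of 6 neighbours < 5, below threshold.
  Harrow: 1 of 5 neighbours ≥ 1, panics.
  Kelston: 1 of 2 neighbours ≥ 1, panics.
Round 3 — no new panics; cascade stops.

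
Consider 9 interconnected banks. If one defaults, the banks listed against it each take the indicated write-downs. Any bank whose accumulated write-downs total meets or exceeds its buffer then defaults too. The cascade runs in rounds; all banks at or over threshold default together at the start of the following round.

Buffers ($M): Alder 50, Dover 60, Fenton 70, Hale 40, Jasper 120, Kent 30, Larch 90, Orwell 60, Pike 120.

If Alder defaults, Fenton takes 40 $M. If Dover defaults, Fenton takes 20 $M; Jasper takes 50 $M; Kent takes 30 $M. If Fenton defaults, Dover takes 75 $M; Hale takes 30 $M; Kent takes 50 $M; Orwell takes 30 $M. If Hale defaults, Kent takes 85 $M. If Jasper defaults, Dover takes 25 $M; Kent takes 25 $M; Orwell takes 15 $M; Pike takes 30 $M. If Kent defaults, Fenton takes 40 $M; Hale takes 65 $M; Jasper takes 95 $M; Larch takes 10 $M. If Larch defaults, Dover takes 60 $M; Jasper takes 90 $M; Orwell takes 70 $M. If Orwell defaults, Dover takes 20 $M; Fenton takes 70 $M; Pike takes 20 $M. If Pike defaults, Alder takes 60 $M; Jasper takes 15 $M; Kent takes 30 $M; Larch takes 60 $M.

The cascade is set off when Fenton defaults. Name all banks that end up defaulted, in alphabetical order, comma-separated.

Round 1 — Fenton defaults (initial).
  Dover: +75 → 75 ≥ 60
  Hale: +30 → 30 < 40
  Kent: +50 → 50 ≥ 30
  Orwell: +30 → 30 < 60
Round 2 — Dover, Kent default.
  Hale: +65 → 95 ≥ 40
  Jasper: +50+95 → 145 ≥ 120
  Larch: +10 → 10 < 90
Round 3 — Hale, Jasper default.
  Orwell: +15 → 45 < 60
  Pike: +30 → 30 < 120
No further defaults.

Dover, Fenton, Hale, Jasper, Kent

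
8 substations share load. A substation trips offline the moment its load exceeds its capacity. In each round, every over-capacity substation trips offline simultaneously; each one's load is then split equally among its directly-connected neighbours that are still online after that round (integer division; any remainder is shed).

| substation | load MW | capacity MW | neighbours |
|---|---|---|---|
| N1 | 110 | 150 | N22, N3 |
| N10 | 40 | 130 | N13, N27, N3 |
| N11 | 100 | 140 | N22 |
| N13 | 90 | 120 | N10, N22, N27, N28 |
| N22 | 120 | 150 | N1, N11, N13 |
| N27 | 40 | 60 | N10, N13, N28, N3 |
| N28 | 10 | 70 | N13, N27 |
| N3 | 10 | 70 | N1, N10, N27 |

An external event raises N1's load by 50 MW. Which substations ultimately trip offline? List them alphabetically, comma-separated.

N1, N10, N11, N13, N22, N27, N28, N3

Round 1 — N1 at 160 > 150. N1 trips offline.
  N1 sheds 160 MW to N22, N3: 80 each.
    N22: 120+80 = 200 > 150
    N3: 10+80 = 90 > 70
Round 2 — N22, N3 trip offline.
  N22 sheds 200 MW to N11, N13: 100 each.
    N11: 100+100 = 200 > 140
    N13: 90+100 = 190 > 120
  N3 sheds 90 MW to N10, N27: 45 each.
    N10: 40+45 = 85 ≤ 130
    N27: 40+45 = 85 > 60
Round 3 — N11, N13, N27 trip offline.
  N11 sheds 200 MW: no online neighbours, lost.
  N13 sheds 190 MW to N10, N28: 95 each.
    N10: 85+95 = 180 > 130
    N28: 10+95 = 105 > 70
  N27 sheds 85 MW to N10, N28: 42 each (1 lost).
    N10: 180+42 = 222 > 130
    N28: 105+42 = 147 > 70
Round 4 — N10, N28 trip offline.
  N10 sheds 222 MW: no online neighbours, lost.
  N28 sheds 147 MW: no online neighbours, lost.
No further trips.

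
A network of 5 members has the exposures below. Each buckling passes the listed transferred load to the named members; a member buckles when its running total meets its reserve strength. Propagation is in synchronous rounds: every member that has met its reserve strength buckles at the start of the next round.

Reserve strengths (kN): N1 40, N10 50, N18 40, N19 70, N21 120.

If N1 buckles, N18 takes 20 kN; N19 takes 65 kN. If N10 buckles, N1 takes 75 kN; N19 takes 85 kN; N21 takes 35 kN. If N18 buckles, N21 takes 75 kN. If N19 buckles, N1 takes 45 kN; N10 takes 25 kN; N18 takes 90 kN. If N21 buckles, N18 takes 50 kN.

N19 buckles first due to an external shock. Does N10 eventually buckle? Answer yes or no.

no

Round 1 — N19 buckles (initial).
  N1: +45 → 45 ≥ 40
  N10: +25 → 25 < 50
  N18: +90 → 90 ≥ 40
Round 2 — N1, N18 buckle.
  N21: +75 → 75 < 120
No further bucklings.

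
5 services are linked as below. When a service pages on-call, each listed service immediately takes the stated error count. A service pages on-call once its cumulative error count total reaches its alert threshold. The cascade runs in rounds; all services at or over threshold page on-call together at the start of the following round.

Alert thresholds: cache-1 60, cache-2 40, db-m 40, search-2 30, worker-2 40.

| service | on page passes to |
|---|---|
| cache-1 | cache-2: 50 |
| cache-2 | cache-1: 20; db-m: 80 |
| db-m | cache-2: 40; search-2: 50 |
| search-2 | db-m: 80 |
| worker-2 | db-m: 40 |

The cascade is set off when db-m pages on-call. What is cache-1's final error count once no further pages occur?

20

Round 1 — db-m pages on-call (initial).
  cache-2: +40 → 40 ≥ 40
  search-2: +50 → 50 ≥ 30
Round 2 — cache-2, search-2 page on-call.
  cache-1: +20 → 20 < 60
No further pages.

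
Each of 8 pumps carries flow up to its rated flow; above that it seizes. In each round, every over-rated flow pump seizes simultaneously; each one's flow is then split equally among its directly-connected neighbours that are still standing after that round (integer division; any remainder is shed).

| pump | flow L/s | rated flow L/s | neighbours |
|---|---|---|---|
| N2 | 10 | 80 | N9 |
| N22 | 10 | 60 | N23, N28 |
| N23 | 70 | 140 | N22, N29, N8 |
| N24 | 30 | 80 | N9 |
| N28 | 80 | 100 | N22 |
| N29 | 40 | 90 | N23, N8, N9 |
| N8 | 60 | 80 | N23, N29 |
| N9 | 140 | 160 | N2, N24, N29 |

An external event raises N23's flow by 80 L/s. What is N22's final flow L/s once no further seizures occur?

Round 1 — N23 at 150 > 140. N23 seizes.
  N23 sheds 150 L/s to N22, N29, N8: 50 each.
    N22: 10+50 = 60 ≤ 60
    N29: 40+50 = 90 ≤ 90
    N8: 60+50 = 110 > 80
Round 2 — N8 seizes.
  N8 sheds 110 L/s to N29: 110 each.
    N29: 90+110 = 200 > 90
Round 3 — N29 seizes.
  N29 sheds 200 L/s to N9: 200 each.
    N9: 140+200 = 340 > 160
Round 4 — N9 seizes.
  N9 sheds 340 L/s to N2, N24: 170 each.
    N2: 10+170 = 180 > 80
    N24: 30+170 = 200 > 80
Round 5 — N2, N24 seize.
  N2 sheds 180 L/s: no online neighbours, lost.
  N24 sheds 200 L/s: no online neighbours, lost.
No further seizures.

60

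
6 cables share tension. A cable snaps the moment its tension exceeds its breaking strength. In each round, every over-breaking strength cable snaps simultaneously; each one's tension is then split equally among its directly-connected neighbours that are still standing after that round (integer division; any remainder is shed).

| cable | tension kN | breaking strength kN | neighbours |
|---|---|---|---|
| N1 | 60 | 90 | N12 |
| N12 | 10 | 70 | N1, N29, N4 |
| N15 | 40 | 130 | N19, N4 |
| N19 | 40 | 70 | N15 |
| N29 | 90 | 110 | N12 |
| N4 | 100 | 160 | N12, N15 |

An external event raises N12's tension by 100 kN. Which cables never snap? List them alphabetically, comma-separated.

Round 1 — N12 at 110 > 70. N12 snaps.
  N12 sheds 110 kN to N1, N29, N4: 36 each (2 lost).
    N1: 60+36 = 96 > 90
    N29: 90+36 = 126 > 110
    N4: 100+36 = 136 ≤ 160
Round 2 — N1, N29 snap.
  N1 sheds 96 kN: no online neighbours, lost.
  N29 sheds 126 kN: no online neighbours, lost.
No further breaks.

N15, N19, N4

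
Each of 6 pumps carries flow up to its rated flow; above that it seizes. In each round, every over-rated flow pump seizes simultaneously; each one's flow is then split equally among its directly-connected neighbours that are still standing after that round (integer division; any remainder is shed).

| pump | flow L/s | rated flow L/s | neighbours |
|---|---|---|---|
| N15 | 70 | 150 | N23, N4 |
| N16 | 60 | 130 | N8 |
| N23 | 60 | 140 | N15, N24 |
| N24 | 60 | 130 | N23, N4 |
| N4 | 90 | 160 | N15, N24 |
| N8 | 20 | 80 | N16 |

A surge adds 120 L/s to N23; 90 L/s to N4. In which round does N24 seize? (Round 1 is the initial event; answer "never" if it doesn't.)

2

Round 1 — N23 at 180 > 140; N4 at 180 > 160. N23, N4 seize.
  N23 sheds 180 L/s to N15, N24: 90 each.
    N15: 70+90 = 160 > 150
    N24: 60+90 = 150 > 130
  N4 sheds 180 L/s to N15, N24: 90 each.
    N15: 160+90 = 250 > 150
    N24: 150+90 = 240 > 130
Round 2 — N15, N24 seize.
  N15 sheds 250 L/s: no online neighbours, lost.
  N24 sheds 240 L/s: no online neighbours, lost.
No further seizures.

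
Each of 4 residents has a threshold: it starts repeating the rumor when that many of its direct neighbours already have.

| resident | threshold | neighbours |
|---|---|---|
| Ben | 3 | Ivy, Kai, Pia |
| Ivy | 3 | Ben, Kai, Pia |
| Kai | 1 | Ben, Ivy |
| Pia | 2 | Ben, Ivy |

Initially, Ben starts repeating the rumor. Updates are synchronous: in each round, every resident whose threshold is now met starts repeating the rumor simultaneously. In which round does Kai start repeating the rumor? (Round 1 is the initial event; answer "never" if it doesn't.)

2

Round 1 — Ben starts repeating the rumor (initial).
Round 2 — checking thresholds:
  Ivy: 1 of 3 neighbours < 3, not yet.
  Kai: 1 of 2 neighbours ≥ 1, starts repeating the rumor.
  Pia: 1 of 2 neighbours < 2, not yet.
Round 3 — no new spreads; cascade stops.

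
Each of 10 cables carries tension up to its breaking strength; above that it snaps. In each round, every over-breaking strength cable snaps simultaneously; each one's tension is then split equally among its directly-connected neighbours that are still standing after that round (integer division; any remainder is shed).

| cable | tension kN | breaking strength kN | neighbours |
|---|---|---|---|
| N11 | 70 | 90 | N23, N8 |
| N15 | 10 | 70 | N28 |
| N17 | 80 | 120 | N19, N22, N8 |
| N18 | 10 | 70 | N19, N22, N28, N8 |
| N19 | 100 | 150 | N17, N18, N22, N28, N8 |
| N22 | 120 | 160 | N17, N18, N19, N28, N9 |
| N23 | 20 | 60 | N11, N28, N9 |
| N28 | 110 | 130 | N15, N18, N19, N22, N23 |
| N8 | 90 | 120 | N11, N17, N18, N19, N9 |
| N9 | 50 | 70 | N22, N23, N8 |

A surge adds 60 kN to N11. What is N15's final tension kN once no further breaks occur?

48

Round 1 — N11 at 130 > 90. N11 snaps.
  N11 sheds 130 kN to N23, N8: 65 each.
    N23: 20+65 = 85 > 60
    N8: 90+65 = 155 > 120
Round 2 — N23, N8 snap.
  N23 sheds 85 kN to N28, N9: 42 each (1 lost).
    N28: 110+42 = 152 > 130
    N9: 50+42 = 92 > 70
  N8 sheds 155 kN to N17, N18, N19, N9: 38 each (3 lost).
    N17: 80+38 = 118 ≤ 120
    N18: 10+38 = 48 ≤ 70
    N19: 100+38 = 138 ≤ 150
    N9: 92+38 = 130 > 70
Round 3 — N28, N9 snap.
  N28 sheds 152 kN to N15, N18, N19, N22: 38 each.
    N15: 10+38 = 48 ≤ 70
    N18: 48+38 = 86 > 70
    N19: 138+38 = 176 > 150
    N22: 120+38 = 158 ≤ 160
  N9 sheds 130 kN to N22: 130 each.
    N22: 158+130 = 288 > 160
Round 4 — N18, N19, N22 snap.
  N18 sheds 86 kN: no online neighbours, lost.
  N19 sheds 176 kN to N17: 176 each.
    N17: 118+176 = 294 > 120
  N22 sheds 288 kN to N17: 288 each.
    N17: 294+288 = 582 > 120
Round 5 — N17 snaps.
  N17 sheds 582 kN: no online neighbours, lost.
No further breaks.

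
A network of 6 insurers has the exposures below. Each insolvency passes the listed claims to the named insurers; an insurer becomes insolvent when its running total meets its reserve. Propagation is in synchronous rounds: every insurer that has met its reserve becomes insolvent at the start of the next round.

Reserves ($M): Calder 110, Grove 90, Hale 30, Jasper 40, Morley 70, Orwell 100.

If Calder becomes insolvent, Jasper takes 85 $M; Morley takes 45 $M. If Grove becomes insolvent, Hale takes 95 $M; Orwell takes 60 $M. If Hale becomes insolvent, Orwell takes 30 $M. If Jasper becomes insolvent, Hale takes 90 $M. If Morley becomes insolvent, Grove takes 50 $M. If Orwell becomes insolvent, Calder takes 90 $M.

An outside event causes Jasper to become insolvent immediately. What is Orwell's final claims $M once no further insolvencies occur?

30

Round 1 — Jasper becomes insolvent (initial).
  Hale: +90 → 90 ≥ 30
Round 2 — Hale becomes insolvent.
  Orwell: +30 → 30 < 100
No further insolvencies.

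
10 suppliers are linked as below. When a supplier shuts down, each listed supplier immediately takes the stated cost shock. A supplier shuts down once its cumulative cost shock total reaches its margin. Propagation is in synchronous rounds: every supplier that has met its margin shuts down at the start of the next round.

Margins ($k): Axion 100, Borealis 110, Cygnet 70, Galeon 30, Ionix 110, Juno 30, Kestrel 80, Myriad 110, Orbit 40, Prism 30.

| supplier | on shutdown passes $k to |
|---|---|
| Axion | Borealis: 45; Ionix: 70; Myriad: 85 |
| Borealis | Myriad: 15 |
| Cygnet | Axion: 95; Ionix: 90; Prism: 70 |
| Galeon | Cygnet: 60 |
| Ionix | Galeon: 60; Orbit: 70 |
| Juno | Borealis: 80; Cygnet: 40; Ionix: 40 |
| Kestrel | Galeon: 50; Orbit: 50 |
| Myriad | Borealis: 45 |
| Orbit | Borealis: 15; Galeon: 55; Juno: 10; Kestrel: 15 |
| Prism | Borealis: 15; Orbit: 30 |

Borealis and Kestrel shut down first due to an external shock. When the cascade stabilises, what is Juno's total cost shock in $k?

Round 1 — Borealis, Kestrel shut down (initial).
  Galeon: +50 → 50 ≥ 30
  Myriad: +15 → 15 < 110
  Orbit: +50 → 50 ≥ 40
Round 2 — Galeon, Orbit shut down.
  Cygnet: +60 → 60 < 70
  Juno: +10 → 10 < 30
No further shutdowns.

10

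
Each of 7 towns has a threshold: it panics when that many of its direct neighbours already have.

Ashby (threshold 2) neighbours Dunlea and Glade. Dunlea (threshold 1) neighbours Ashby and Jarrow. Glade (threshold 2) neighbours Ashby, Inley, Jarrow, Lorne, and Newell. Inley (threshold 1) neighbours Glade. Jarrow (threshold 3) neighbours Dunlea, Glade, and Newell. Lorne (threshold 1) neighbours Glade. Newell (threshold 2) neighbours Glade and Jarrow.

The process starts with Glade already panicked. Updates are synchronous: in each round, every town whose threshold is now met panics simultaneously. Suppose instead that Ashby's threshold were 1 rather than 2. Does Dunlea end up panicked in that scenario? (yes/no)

With Ashby's threshold at 1:
Round 1 — Glade panics (initial).
Round 2 — checking thresholds:
  Ashby: 1 of 2 neighbours ≥ 1, panics.
  Inley: 1 of 1 neighbours ≥ 1, panics.
  Jarrow: 1 of 3 neighbours < 3, holds.
  Lorne: 1 of 1 neighbours ≥ 1, panics.
  Newell: 1 of 2 neighbours < 2, holds.
Round 3 — checking thresholds:
  Dunlea: 1 of 2 neighbours ≥ 1, panics.
  Jarrow: 1 of 3 neighbours < 3, holds.
  Newell: 1 of 2 neighbours < 2, holds.
Round 4 — no new panics; cascade stops.

yes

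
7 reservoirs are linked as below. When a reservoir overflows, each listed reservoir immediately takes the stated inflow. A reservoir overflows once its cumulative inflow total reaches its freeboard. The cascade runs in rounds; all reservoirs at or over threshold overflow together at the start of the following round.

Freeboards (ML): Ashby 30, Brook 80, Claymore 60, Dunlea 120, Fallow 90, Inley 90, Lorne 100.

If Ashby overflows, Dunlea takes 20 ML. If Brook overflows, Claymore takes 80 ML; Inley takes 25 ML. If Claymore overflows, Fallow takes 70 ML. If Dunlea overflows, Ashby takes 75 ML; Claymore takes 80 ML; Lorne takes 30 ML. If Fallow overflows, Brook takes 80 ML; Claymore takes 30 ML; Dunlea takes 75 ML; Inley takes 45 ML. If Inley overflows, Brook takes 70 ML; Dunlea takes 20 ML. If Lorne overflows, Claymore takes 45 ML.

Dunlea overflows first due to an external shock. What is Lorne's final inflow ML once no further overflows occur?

30

Round 1 — Dunlea overflows (initial).
  Ashby: +75 → 75 ≥ 30
  Claymore: +80 → 80 ≥ 60
  Lorne: +30 → 30 < 100
Round 2 — Ashby, Claymore overflow.
  Fallow: +70 → 70 < 90
No further overflows.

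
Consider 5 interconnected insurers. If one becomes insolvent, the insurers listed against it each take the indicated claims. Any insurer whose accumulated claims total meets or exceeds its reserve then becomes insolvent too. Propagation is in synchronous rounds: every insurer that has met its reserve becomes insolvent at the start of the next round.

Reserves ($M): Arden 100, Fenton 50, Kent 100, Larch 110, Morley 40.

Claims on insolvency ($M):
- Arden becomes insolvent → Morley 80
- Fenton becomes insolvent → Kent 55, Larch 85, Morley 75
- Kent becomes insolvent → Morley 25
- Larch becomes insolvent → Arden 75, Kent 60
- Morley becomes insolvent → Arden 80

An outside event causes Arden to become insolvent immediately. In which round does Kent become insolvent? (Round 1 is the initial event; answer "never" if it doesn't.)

Round 1 — Arden becomes insolvent (initial).
  Morley: +80 → 80 ≥ 40
Round 2 — Morley becomes insolvent.
No further insolvencies.

never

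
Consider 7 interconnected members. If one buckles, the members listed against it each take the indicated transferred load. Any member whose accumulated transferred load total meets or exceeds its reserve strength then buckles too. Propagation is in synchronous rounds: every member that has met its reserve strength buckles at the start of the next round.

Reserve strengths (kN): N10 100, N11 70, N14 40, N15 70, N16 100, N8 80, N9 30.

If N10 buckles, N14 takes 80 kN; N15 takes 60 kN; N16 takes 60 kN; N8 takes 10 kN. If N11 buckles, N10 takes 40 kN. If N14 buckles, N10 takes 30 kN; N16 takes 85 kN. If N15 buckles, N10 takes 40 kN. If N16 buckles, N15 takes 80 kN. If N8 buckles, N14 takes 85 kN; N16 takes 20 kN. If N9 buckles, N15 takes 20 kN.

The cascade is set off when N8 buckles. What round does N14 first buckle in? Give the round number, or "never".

2

Round 1 — N8 buckles (initial).
  N14: +85 → 85 ≥ 40
  N16: +20 → 20 < 100
Round 2 — N14 buckles.
  N10: +30 → 30 < 100
  N16: +85 → 105 ≥ 100
Round 3 — N16 buckles.
  N15: +80 → 80 ≥ 70
Round 4 — N15 buckles.
  N10: +40 → 70 < 100
No further bucklings.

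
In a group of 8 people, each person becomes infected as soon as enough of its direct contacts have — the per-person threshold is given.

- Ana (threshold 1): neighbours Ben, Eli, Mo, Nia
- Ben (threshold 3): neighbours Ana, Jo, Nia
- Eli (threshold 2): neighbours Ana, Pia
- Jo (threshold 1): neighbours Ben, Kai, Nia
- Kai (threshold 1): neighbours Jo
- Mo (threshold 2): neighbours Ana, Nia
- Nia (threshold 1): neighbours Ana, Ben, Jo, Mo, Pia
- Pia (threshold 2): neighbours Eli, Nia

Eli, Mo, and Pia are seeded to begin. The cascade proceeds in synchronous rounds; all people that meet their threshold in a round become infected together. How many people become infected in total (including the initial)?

8

Round 1 — Eli, Mo, Pia become infected (initial).
Round 2 — checking thresholds:
  Ana: 2 of 4 neighbours ≥ 1, becomes infected.
  Nia: 2 of 5 neighbours ≥ 1, becomes infected.
Round 3 — checking thresholds:
  Ben: 2 of 3 neighbours < 3, not yet.
  Jo: 1 of 3 neighbours ≥ 1, becomes infected.
Round 4 — checking thresholds:
  Ben: 3 of 3 neighbours ≥ 3, becomes infected.
  Kai: 1 of 1 neighbours ≥ 1, becomes infected.
Round 5 — no new infections; cascade stops.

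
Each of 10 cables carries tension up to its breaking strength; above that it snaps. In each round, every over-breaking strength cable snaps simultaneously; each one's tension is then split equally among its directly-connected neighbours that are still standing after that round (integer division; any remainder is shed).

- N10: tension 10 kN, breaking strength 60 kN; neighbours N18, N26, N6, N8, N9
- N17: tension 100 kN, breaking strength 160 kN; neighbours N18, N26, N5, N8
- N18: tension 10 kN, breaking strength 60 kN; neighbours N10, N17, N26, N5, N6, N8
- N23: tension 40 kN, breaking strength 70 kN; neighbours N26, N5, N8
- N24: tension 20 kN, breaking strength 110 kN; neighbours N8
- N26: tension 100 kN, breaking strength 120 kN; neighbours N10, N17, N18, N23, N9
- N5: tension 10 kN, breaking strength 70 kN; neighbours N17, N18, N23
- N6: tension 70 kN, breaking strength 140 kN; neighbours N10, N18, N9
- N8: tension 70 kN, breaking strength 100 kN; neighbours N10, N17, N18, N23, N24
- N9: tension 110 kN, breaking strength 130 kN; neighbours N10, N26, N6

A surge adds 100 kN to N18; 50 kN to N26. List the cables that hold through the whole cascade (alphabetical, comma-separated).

Round 1 — N18 at 110 > 60; N26 at 150 > 120. N18, N26 snap.
  N18 sheds 110 kN to N10, N17, N5, N6, N8: 22 each.
    N10: 10+22 = 32 ≤ 60
    N17: 100+22 = 122 ≤ 160
    N5: 10+22 = 32 ≤ 70
    N6: 70+22 = 92 ≤ 140
    N8: 70+22 = 92 ≤ 100
  N26 sheds 150 kN to N10, N17, N23, N9: 37 each (2 lost).
    N10: 32+37 = 69 > 60
    N17: 122+37 = 159 ≤ 160
    N23: 40+37 = 77 > 70
    N9: 110+37 = 147 > 130
Round 2 — N10, N23, N9 snap.
  N10 sheds 69 kN to N6, N8: 34 each (1 lost).
    N6: 92+34 = 126 ≤ 140
    N8: 92+34 = 126 > 100
  N23 sheds 77 kN to N5, N8: 38 each (1 lost).
    N5: 32+38 = 70 ≤ 70
    N8: 126+38 = 164 > 100
  N9 sheds 147 kN to N6: 147 each.
    N6: 126+147 = 273 > 140
Round 3 — N6, N8 snap.
  N6 sheds 273 kN: no online neighbours, lost.
  N8 sheds 164 kN to N17, N24: 82 each.
    N17: 159+82 = 241 > 160
    N24: 20+82 = 102 ≤ 110
Round 4 — N17 snaps.
  N17 sheds 241 kN to N5: 241 each.
    N5: 70+241 = 311 > 70
Round 5 — N5 snaps.
  N5 sheds 311 kN: no online neighbours, lost.
No further breaks.

N24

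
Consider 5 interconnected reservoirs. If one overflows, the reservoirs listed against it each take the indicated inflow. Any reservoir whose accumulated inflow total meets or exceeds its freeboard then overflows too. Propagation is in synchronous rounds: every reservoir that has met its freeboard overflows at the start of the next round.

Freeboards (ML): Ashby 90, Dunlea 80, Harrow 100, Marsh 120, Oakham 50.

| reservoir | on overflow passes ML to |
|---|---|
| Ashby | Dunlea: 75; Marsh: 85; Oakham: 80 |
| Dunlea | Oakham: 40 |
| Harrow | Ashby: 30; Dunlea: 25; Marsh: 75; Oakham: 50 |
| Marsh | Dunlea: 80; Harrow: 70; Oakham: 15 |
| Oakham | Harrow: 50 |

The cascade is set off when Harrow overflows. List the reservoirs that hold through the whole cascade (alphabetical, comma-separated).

Ashby, Dunlea, Marsh

Round 1 — Harrow overflows (initial).
  Ashby: +30 → 30 < 90
  Dunlea: +25 → 25 < 80
  Marsh: +75 → 75 < 120
  Oakham: +50 → 50 ≥ 50
Round 2 — Oakham overflows.
No further overflows.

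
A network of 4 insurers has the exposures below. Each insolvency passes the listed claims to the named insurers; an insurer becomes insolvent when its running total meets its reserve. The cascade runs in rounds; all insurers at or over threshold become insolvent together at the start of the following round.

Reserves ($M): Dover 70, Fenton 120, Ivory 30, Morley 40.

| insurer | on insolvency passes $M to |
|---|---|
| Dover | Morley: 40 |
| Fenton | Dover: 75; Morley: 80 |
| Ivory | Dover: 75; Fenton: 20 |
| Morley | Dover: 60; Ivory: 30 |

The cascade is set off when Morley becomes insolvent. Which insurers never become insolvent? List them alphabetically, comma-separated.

Round 1 — Morley becomes insolvent (initial).
  Dover: +60 → 60 < 70
  Ivory: +30 → 30 ≥ 30
Round 2 — Ivory becomes insolvent.
  Dover: +75 → 135 ≥ 70
  Fenton: +20 → 20 < 120
Round 3 — Dover becomes insolvent.
No further insolvencies.

Fenton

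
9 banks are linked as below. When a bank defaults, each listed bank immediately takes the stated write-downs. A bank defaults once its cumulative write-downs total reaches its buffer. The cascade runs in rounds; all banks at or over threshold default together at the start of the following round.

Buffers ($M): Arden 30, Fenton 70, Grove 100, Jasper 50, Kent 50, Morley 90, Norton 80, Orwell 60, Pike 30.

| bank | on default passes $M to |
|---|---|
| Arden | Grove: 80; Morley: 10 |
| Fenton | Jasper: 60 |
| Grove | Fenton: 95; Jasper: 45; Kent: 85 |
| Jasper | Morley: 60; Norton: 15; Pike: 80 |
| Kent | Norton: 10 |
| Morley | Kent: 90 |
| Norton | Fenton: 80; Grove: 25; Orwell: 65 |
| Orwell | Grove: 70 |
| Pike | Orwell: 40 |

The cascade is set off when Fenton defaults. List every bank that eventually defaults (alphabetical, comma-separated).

Round 1 — Fenton defaults (initial).
  Jasper: +60 → 60 ≥ 50
Round 2 — Jasper defaults.
  Morley: +60 → 60 < 90
  Norton: +15 → 15 < 80
  Pike: +80 → 80 ≥ 30
Round 3 — Pike defaults.
  Orwell: +40 → 40 < 60
No further defaults.

Fenton, Jasper, Pike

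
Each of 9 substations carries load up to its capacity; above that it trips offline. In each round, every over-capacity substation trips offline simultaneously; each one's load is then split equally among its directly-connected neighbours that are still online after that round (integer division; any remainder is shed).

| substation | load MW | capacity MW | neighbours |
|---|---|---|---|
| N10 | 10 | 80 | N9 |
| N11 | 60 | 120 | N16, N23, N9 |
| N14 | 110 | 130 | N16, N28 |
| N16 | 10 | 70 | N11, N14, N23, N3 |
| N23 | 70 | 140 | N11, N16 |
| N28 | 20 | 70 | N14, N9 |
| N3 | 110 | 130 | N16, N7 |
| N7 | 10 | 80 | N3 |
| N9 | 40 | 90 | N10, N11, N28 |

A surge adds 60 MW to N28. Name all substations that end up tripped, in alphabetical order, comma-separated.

Round 1 — N28 at 80 > 70. N28 trips offline.
  N28 sheds 80 MW to N14, N9: 40 each.
    N14: 110+40 = 150 > 130
    N9: 40+40 = 80 ≤ 90
Round 2 — N14 trips offline.
  N14 sheds 150 MW to N16: 150 each.
    N16: 10+150 = 160 > 70
Round 3 — N16 trips offline.
  N16 sheds 160 MW to N11, N23, N3: 53 each (1 lost).
    N11: 60+53 = 113 ≤ 120
    N23: 70+53 = 123 ≤ 140
    N3: 110+53 = 163 > 130
Round 4 — N3 trips offline.
  N3 sheds 163 MW to N7: 163 each.
    N7: 10+163 = 173 > 80
Round 5 — N7 trips offline.
  N7 sheds 173 MW: no online neighbours, lost.
No further trips.

N14, N16, N28, N3, N7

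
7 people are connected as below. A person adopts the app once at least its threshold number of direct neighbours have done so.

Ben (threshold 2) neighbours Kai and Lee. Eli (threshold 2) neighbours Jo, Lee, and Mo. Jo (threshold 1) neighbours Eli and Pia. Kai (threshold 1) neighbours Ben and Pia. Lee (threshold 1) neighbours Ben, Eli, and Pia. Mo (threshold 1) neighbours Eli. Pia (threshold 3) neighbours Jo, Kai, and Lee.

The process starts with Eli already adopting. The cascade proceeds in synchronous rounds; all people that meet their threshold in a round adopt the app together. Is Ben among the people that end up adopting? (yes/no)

no

Round 1 — Eli adopts the app (initial).
Round 2 — checking thresholds:
  Jo: 1 of 2 neighbours ≥ 1, adopts the app.
  Lee: 1 of 3 neighbours ≥ 1, adopts the app.
  Mo: 1 of 1 neighbours ≥ 1, adopts the app.
Round 3 — no new adoptions; cascade stops.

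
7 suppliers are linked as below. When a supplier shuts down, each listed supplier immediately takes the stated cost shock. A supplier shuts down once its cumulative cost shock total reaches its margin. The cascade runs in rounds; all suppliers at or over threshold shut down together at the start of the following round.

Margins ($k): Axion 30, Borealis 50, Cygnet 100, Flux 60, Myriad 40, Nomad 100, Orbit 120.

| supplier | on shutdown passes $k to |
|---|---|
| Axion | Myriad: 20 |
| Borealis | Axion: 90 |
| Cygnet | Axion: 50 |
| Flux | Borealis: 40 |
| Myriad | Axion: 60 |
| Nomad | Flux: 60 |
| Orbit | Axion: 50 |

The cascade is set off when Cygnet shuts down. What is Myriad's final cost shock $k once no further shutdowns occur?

Round 1 — Cygnet shuts down (initial).
  Axion: +50 → 50 ≥ 30
Round 2 — Axion shuts down.
  Myriad: +20 → 20 < 40
No further shutdowns.

20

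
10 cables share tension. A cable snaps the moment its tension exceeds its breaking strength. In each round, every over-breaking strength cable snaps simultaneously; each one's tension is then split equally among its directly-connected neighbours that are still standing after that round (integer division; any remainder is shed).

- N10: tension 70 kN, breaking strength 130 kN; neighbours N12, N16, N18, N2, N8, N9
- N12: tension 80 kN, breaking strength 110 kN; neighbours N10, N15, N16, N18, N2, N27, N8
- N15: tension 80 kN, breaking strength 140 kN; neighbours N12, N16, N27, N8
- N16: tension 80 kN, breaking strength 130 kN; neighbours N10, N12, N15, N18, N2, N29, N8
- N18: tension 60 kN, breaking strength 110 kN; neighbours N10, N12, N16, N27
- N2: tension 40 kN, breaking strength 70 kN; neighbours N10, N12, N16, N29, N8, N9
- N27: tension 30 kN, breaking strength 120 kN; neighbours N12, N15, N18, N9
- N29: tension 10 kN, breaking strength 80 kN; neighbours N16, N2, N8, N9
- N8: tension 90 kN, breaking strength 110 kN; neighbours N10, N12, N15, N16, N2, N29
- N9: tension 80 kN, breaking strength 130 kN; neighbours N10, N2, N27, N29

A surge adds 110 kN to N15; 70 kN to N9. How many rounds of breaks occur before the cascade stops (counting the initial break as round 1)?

4

Round 1 — N15 at 190 > 140; N9 at 150 > 130. N15, N9 snap.
  N15 sheds 190 kN to N12, N16, N27, N8: 47 each (2 lost).
    N12: 80+47 = 127 > 110
    N16: 80+47 = 127 ≤ 130
    N27: 30+47 = 77 ≤ 120
    N8: 90+47 = 137 > 110
  N9 sheds 150 kN to N10, N2, N27, N29: 37 each (2 lost).
    N10: 70+37 = 107 ≤ 130
    N2: 40+37 = 77 > 70
    N27: 77+37 = 114 ≤ 120
    N29: 10+37 = 47 ≤ 80
Round 2 — N12, N2, N8 snap.
  N12 sheds 127 kN to N10, N16, N18, N27: 31 each (3 lost).
    N10: 107+31 = 138 > 130
    N16: 127+31 = 158 > 130
    N18: 60+31 = 91 ≤ 110
    N27: 114+31 = 145 > 120
  N2 sheds 77 kN to N10, N16, N29: 25 each (2 lost).
    N10: 138+25 = 163 > 130
    N16: 158+25 = 183 > 130
    N29: 47+25 = 72 ≤ 80
  N8 sheds 137 kN to N10, N16, N29: 45 each (2 lost).
    N10: 163+45 = 208 > 130
    N16: 183+45 = 228 > 130
    N29: 72+45 = 117 > 80
Round 3 — N10, N16, N27, N29 snap.
  N10 sheds 208 kN to N18: 208 each.
    N18: 91+208 = 299 > 110
  N16 sheds 228 kN to N18: 228 each.
    N18: 299+228 = 527 > 110
  N27 sheds 145 kN to N18: 145 each.
    N18: 527+145 = 672 > 110
  N29 sheds 117 kN: no online neighbours, lost.
Round 4 — N18 snaps.
  N18 sheds 672 kN: no online neighbours, lost.
No further breaks.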